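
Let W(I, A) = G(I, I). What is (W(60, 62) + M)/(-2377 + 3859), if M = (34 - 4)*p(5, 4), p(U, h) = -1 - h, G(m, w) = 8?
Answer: -71/741 ≈ -0.095816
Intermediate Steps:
W(I, A) = 8
M = -150 (M = (34 - 4)*(-1 - 1*4) = 30*(-1 - 4) = 30*(-5) = -150)
(W(60, 62) + M)/(-2377 + 3859) = (8 - 150)/(-2377 + 3859) = -142/1482 = -142*1/1482 = -71/741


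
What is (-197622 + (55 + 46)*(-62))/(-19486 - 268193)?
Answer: 203884/287679 ≈ 0.70872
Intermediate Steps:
(-197622 + (55 + 46)*(-62))/(-19486 - 268193) = (-197622 + 101*(-62))/(-287679) = (-197622 - 6262)*(-1/287679) = -203884*(-1/287679) = 203884/287679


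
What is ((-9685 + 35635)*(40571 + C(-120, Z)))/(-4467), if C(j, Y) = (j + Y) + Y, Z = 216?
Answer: -353637950/1489 ≈ -2.3750e+5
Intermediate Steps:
C(j, Y) = j + 2*Y (C(j, Y) = (Y + j) + Y = j + 2*Y)
((-9685 + 35635)*(40571 + C(-120, Z)))/(-4467) = ((-9685 + 35635)*(40571 + (-120 + 2*216)))/(-4467) = (25950*(40571 + (-120 + 432)))*(-1/4467) = (25950*(40571 + 312))*(-1/4467) = (25950*40883)*(-1/4467) = 1060913850*(-1/4467) = -353637950/1489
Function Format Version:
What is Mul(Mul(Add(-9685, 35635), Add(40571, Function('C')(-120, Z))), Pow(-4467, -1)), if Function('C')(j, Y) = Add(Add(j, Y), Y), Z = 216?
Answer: Rational(-353637950, 1489) ≈ -2.3750e+5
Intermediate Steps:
Function('C')(j, Y) = Add(j, Mul(2, Y)) (Function('C')(j, Y) = Add(Add(Y, j), Y) = Add(j, Mul(2, Y)))
Mul(Mul(Add(-9685, 35635), Add(40571, Function('C')(-120, Z))), Pow(-4467, -1)) = Mul(Mul(Add(-9685, 35635), Add(40571, Add(-120, Mul(2, 216)))), Pow(-4467, -1)) = Mul(Mul(25950, Add(40571, Add(-120, 432))), Rational(-1, 4467)) = Mul(Mul(25950, Add(40571, 312)), Rational(-1, 4467)) = Mul(Mul(25950, 40883), Rational(-1, 4467)) = Mul(1060913850, Rational(-1, 4467)) = Rational(-353637950, 1489)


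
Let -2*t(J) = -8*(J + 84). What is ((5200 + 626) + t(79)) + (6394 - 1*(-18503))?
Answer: 31375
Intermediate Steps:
t(J) = 336 + 4*J (t(J) = -(-4)*(J + 84) = -(-4)*(84 + J) = -(-672 - 8*J)/2 = 336 + 4*J)
((5200 + 626) + t(79)) + (6394 - 1*(-18503)) = ((5200 + 626) + (336 + 4*79)) + (6394 - 1*(-18503)) = (5826 + (336 + 316)) + (6394 + 18503) = (5826 + 652) + 24897 = 6478 + 24897 = 31375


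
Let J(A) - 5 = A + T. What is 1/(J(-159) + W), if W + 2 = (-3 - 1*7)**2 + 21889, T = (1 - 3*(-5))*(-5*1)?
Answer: 1/21753 ≈ 4.5971e-5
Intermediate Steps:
T = -80 (T = (1 + 15)*(-5) = 16*(-5) = -80)
W = 21987 (W = -2 + ((-3 - 1*7)**2 + 21889) = -2 + ((-3 - 7)**2 + 21889) = -2 + ((-10)**2 + 21889) = -2 + (100 + 21889) = -2 + 21989 = 21987)
J(A) = -75 + A (J(A) = 5 + (A - 80) = 5 + (-80 + A) = -75 + A)
1/(J(-159) + W) = 1/((-75 - 159) + 21987) = 1/(-234 + 21987) = 1/21753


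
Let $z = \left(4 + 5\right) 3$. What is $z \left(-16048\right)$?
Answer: $-433296$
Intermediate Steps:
$z = 27$ ($z = 9 \cdot 3 = 27$)
$z \left(-16048\right) = 27 \left(-16048\right) = -433296$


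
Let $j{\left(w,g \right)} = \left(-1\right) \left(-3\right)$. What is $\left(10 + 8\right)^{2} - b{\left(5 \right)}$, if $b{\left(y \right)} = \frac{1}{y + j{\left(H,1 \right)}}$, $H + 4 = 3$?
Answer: $\frac{2591}{8} \approx 323.88$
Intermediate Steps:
$H = -1$ ($H = -4 + 3 = -1$)
$j{\left(w,g \right)} = 3$
$b{\left(y \right)} = \frac{1}{3 + y}$ ($b{\left(y \right)} = \frac{1}{y + 3} = \frac{1}{3 + y}$)
$\left(10 + 8\right)^{2} - b{\left(5 \right)} = \left(10 + 8\right)^{2} - \frac{1}{3 + 5} = 18^{2} - \frac{1}{8} = 324 - \frac{1}{8} = \frac{2591}{8}$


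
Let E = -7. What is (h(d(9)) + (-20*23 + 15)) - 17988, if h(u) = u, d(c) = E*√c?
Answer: -18454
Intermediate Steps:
d(c) = -7*√c
(h(d(9)) + (-20*23 + 15)) - 17988 = (-7*√9 + (-20*23 + 15)) - 17988 = (-7*3 + (-460 + 15)) - 17988 = (-21 - 445) - 17988 = -466 - 17988 = -18454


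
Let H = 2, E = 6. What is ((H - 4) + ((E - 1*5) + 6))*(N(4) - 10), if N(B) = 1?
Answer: -45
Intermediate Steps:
((H - 4) + ((E - 1*5) + 6))*(N(4) - 10) = ((2 - 4) + ((6 - 1*5) + 6))*(1 - 10) = (-2 + ((6 - 5) + 6))*(-9) = (-2 + (1 + 6))*(-9) = (-2 + 7)*(-9) = 5*(-9) = -45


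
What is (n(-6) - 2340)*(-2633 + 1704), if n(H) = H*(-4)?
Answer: 2151564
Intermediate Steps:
n(H) = -4*H
(n(-6) - 2340)*(-2633 + 1704) = (-4*(-6) - 2340)*(-2633 + 1704) = (24 - 2340)*(-929) = -2316*(-929) = 2151564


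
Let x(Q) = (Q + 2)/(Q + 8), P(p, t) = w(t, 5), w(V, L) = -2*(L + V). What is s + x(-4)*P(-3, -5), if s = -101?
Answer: -101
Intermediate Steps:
w(V, L) = -2*L - 2*V
P(p, t) = -10 - 2*t (P(p, t) = -2*5 - 2*t = -10 - 2*t)
x(Q) = (2 + Q)/(8 + Q)
s + x(-4)*P(-3, -5) = -101 + ((2 - 4)/(8 - 4))*(-10 - 2*(-5)) = -101 + (-2/4)*(-10 + 10) = -101 + ((1/4)*(-2))*0 = -101 - 1/2*0 = -101 + 0 = -101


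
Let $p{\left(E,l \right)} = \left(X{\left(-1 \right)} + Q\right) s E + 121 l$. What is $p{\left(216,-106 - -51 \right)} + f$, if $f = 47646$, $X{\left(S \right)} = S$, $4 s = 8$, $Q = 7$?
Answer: $43583$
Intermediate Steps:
$s = 2$ ($s = \frac{1}{4} \cdot 8 = 2$)
$p{\left(E,l \right)} = 12 E + 121 l$ ($p{\left(E,l \right)} = \left(-1 + 7\right) 2 E + 121 l = 6 \cdot 2 E + 121 l = 12 E + 121 l$)
$p{\left(216,-106 - -51 \right)} + f = \left(12 \cdot 216 + 121 \left(-106 - -51\right)\right) + 47646 = \left(2592 + 121 \left(-106 + 51\right)\right) + 47646 = \left(2592 + 121 \left(-55\right)\right) + 47646 = \left(2592 - 6655\right) + 47646 = -4063 + 47646 = 43583$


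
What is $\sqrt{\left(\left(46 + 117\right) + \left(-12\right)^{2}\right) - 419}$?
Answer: $4 i \sqrt{7} \approx 10.583 i$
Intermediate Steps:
$\sqrt{\left(\left(46 + 117\right) + \left(-12\right)^{2}\right) - 419} = \sqrt{\left(163 + 144\right) - 419} = \sqrt{307 - 419} = \sqrt{-112} = 4 i \sqrt{7}$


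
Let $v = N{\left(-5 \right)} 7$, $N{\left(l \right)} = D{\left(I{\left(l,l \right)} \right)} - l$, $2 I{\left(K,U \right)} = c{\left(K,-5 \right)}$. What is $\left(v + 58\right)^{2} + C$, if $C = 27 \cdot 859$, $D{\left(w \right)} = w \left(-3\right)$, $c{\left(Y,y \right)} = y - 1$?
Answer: $47529$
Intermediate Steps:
$c{\left(Y,y \right)} = -1 + y$
$I{\left(K,U \right)} = -3$ ($I{\left(K,U \right)} = \frac{-1 - 5}{2} = \frac{1}{2} \left(-6\right) = -3$)
$D{\left(w \right)} = - 3 w$
$N{\left(l \right)} = 9 - l$ ($N{\left(l \right)} = \left(-3\right) \left(-3\right) - l = 9 - l$)
$v = 98$ ($v = \left(9 - -5\right) 7 = \left(9 + 5\right) 7 = 14 \cdot 7 = 98$)
$C = 23193$
$\left(v + 58\right)^{2} + C = \left(98 + 58\right)^{2} + 23193 = 156^{2} + 23193 = 24336 + 23193 = 47529$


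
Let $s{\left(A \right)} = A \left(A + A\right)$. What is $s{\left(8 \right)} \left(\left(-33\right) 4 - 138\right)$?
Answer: $-34560$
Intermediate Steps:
$s{\left(A \right)} = 2 A^{2}$ ($s{\left(A \right)} = A 2 A = 2 A^{2}$)
$s{\left(8 \right)} \left(\left(-33\right) 4 - 138\right) = 2 \cdot 8^{2} \left(\left(-33\right) 4 - 138\right) = 2 \cdot 64 \left(-132 - 138\right) = 128 \left(-270\right) = -34560$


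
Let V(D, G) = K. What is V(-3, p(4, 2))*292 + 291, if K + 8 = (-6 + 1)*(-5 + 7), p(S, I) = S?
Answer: -4965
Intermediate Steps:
K = -18 (K = -8 + (-6 + 1)*(-5 + 7) = -8 - 5*2 = -8 - 10 = -18)
V(D, G) = -18
V(-3, p(4, 2))*292 + 291 = -18*292 + 291 = -5256 + 291 = -4965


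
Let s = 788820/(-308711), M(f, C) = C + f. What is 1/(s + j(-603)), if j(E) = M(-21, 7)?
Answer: -308711/5110774 ≈ -0.060404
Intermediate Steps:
j(E) = -14 (j(E) = 7 - 21 = -14)
s = -788820/308711 (s = 788820*(-1/308711) = -788820/308711 ≈ -2.5552)
1/(s + j(-603)) = 1/(-788820/308711 - 14) = 1/(-5110774/308711) = -308711/5110774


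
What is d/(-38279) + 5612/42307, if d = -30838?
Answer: 1519485014/1619469653 ≈ 0.93826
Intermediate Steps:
d/(-38279) + 5612/42307 = -30838/(-38279) + 5612/42307 = -30838*(-1/38279) + 5612*(1/42307) = 30838/38279 + 5612/42307 = 1519485014/1619469653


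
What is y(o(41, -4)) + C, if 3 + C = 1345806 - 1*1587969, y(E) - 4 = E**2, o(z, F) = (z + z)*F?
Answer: -134578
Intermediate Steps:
o(z, F) = 2*F*z (o(z, F) = (2*z)*F = 2*F*z)
y(E) = 4 + E**2
C = -242166 (C = -3 + (1345806 - 1*1587969) = -3 + (1345806 - 1587969) = -3 - 242163 = -242166)
y(o(41, -4)) + C = (4 + (2*(-4)*41)**2) - 242166 = (4 + (-328)**2) - 242166 = (4 + 107584) - 242166 = 107588 - 242166 = -134578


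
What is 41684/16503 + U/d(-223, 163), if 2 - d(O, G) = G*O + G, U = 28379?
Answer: 1976799229/597210564 ≈ 3.3101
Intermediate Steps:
d(O, G) = 2 - G - G*O (d(O, G) = 2 - (G*O + G) = 2 - (G + G*O) = 2 + (-G - G*O) = 2 - G - G*O)
41684/16503 + U/d(-223, 163) = 41684/16503 + 28379/(2 - 1*163 - 1*163*(-223)) = 41684*(1/16503) + 28379/(2 - 163 + 36349) = 41684/16503 + 28379/36188 = 1976799229/597210564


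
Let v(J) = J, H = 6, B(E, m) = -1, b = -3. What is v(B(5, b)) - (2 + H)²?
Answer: -65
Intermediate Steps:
v(B(5, b)) - (2 + H)² = -1 - (2 + 6)² = -1 - 1*8² = -1 - 1*64 = -1 - 64 = -65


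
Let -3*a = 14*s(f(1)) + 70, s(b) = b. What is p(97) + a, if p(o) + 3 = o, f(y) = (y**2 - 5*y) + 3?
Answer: 226/3 ≈ 75.333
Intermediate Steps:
f(y) = 3 + y**2 - 5*y
p(o) = -3 + o
a = -56/3 (a = -(14*(3 + 1**2 - 5*1) + 70)/3 = -(14*(3 + 1 - 5) + 70)/3 = -(14*(-1) + 70)/3 = -(-14 + 70)/3 = -1/3*56 = -56/3 ≈ -18.667)
p(97) + a = (-3 + 97) - 56/3 = 94 - 56/3 = 226/3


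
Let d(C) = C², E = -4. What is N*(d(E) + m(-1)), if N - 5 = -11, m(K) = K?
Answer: -90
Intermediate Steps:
N = -6 (N = 5 - 11 = -6)
N*(d(E) + m(-1)) = -6*((-4)² - 1) = -6*(16 - 1) = -6*15 = -90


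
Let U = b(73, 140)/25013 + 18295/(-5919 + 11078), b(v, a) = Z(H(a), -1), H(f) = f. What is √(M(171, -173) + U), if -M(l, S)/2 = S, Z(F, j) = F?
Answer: √5820686357286282559/129042067 ≈ 18.696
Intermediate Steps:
b(v, a) = a
M(l, S) = -2*S
U = 458335095/129042067 (U = 140/25013 + 18295/(-5919 + 11078) = 140*(1/25013) + 18295/5159 = 140/25013 + 18295*(1/5159) = 140/25013 + 18295/5159 = 458335095/129042067 ≈ 3.5518)
√(M(171, -173) + U) = √(-2*(-173) + 458335095/129042067) = √(346 + 458335095/129042067) = √(45106890277/129042067) = √5820686357286282559/129042067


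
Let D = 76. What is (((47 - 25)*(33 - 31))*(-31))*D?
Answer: -103664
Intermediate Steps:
(((47 - 25)*(33 - 31))*(-31))*D = (((47 - 25)*(33 - 31))*(-31))*76 = ((22*2)*(-31))*76 = (44*(-31))*76 = -1364*76 = -103664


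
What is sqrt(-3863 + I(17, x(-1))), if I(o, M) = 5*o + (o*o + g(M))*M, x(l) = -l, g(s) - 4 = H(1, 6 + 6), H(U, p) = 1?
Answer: 2*I*sqrt(871) ≈ 59.025*I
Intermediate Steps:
g(s) = 5 (g(s) = 4 + 1 = 5)
I(o, M) = 5*o + M*(5 + o**2) (I(o, M) = 5*o + (o*o + 5)*M = 5*o + (o**2 + 5)*M = 5*o + (5 + o**2)*M = 5*o + M*(5 + o**2))
sqrt(-3863 + I(17, x(-1))) = sqrt(-3863 + (5*(-1*(-1)) + 5*17 - 1*(-1)*17**2)) = sqrt(-3863 + (5*1 + 85 + 1*289)) = sqrt(-3863 + (5 + 85 + 289)) = sqrt(-3863 + 379) = sqrt(-3484) = 2*I*sqrt(871)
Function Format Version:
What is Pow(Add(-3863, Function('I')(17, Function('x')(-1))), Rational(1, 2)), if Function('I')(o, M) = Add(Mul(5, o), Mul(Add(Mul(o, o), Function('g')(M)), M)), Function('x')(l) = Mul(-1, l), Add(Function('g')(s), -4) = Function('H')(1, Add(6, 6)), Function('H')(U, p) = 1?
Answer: Mul(2, I, Pow(871, Rational(1, 2))) ≈ Mul(59.025, I)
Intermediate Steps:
Function('g')(s) = 5 (Function('g')(s) = Add(4, 1) = 5)
Function('I')(o, M) = Add(Mul(5, o), Mul(M, Add(5, Pow(o, 2)))) (Function('I')(o, M) = Add(Mul(5, o), Mul(Add(Mul(o, o), 5), M)) = Add(Mul(5, o), Mul(Add(Pow(o, 2), 5), M)) = Add(Mul(5, o), Mul(Add(5, Pow(o, 2)), M)) = Add(Mul(5, o), Mul(M, Add(5, Pow(o, 2)))))
Pow(Add(-3863, Function('I')(17, Function('x')(-1))), Rational(1, 2)) = Pow(Add(-3863, Add(Mul(5, Mul(-1, -1)), Mul(5, 17), Mul(Mul(-1, -1), Pow(17, 2)))), Rational(1, 2)) = Pow(Add(-3863, Add(Mul(5, 1), 85, Mul(1, 289))), Rational(1, 2)) = Pow(Add(-3863, Add(5, 85, 289)), Rational(1, 2)) = Pow(Add(-3863, 379), Rational(1, 2)) = Pow(-3484, Rational(1, 2)) = Mul(2, I, Pow(871, Rational(1, 2)))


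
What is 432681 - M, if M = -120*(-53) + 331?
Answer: 425990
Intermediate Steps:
M = 6691 (M = 6360 + 331 = 6691)
432681 - M = 432681 - 1*6691 = 432681 - 6691 = 425990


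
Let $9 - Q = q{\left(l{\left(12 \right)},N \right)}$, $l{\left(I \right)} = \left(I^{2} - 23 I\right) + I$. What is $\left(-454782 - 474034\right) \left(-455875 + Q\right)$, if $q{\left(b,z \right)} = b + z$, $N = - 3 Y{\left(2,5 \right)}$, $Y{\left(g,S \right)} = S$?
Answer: $423290244496$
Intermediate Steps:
$l{\left(I \right)} = I^{2} - 22 I$
$N = -15$ ($N = \left(-3\right) 5 = -15$)
$Q = 144$ ($Q = 9 - \left(12 \left(-22 + 12\right) - 15\right) = 9 - \left(12 \left(-10\right) - 15\right) = 9 - \left(-120 - 15\right) = 9 - -135 = 9 + 135 = 144$)
$\left(-454782 - 474034\right) \left(-455875 + Q\right) = \left(-454782 - 474034\right) \left(-455875 + 144\right) = \left(-928816\right) \left(-455731\right) = 423290244496$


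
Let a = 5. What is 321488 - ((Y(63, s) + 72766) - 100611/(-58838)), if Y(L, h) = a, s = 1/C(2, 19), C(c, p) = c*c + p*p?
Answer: 14633910235/58838 ≈ 2.4872e+5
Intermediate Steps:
C(c, p) = c² + p²
s = 1/365 (s = 1/(2² + 19²) = 1/(4 + 361) = 1/365 ≈ 0.0027397)
Y(L, h) = 5
321488 - ((Y(63, s) + 72766) - 100611/(-58838)) = 321488 - ((5 + 72766) - 100611/(-58838)) = 321488 - (72771 - 100611*(-1/58838)) = 321488 - (72771 + 100611/58838) = 321488 - 1*4281800709/58838 = 321488 - 4281800709/58838 = 14633910235/58838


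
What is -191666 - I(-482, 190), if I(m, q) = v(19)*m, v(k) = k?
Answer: -182508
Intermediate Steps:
I(m, q) = 19*m
-191666 - I(-482, 190) = -191666 - 19*(-482) = -191666 - 1*(-9158) = -191666 + 9158 = -182508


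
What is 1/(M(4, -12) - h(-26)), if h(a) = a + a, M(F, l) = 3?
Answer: 1/55 ≈ 0.018182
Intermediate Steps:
h(a) = 2*a
1/(M(4, -12) - h(-26)) = 1/(3 - 2*(-26)) = 1/(3 - 1*(-52)) = 1/(3 + 52) = 1/55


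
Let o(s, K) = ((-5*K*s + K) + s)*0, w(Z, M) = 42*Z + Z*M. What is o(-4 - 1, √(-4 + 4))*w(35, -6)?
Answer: 0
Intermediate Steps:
w(Z, M) = 42*Z + M*Z
o(s, K) = 0 (o(s, K) = ((-5*K*s + K) + s)*0 = ((K - 5*K*s) + s)*0 = (K + s - 5*K*s)*0 = 0)
o(-4 - 1, √(-4 + 4))*w(35, -6) = 0*(35*(42 - 6)) = 0*(35*36) = 0*1260 = 0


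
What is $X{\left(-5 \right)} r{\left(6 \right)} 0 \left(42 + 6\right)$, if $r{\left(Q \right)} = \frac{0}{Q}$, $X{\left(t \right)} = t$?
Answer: $0$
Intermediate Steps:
$r{\left(Q \right)} = 0$
$X{\left(-5 \right)} r{\left(6 \right)} 0 \left(42 + 6\right) = \left(-5\right) 0 \cdot 0 \left(42 + 6\right) = 0 \cdot 0 \cdot 48 = 0 \cdot 48 = 0$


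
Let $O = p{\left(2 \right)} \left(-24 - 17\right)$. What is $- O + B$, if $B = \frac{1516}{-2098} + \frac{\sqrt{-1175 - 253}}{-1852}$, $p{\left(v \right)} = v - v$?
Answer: $- \frac{758}{1049} - \frac{i \sqrt{357}}{926} \approx -0.72259 - 0.020404 i$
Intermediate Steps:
$p{\left(v \right)} = 0$
$O = 0$ ($O = 0 \left(-24 - 17\right) = 0 \left(-41\right) = 0$)
$B = - \frac{758}{1049} - \frac{i \sqrt{357}}{926}$ ($B = 1516 \left(- \frac{1}{2098}\right) + \sqrt{-1428} \left(- \frac{1}{1852}\right) = - \frac{758}{1049} + 2 i \sqrt{357} \left(- \frac{1}{1852}\right) = - \frac{758}{1049} - \frac{i \sqrt{357}}{926} \approx -0.72259 - 0.020404 i$)
$- O + B = \left(-1\right) 0 - \left(\frac{758}{1049} + \frac{i \sqrt{357}}{926}\right) = 0 - \left(\frac{758}{1049} + \frac{i \sqrt{357}}{926}\right) = - \frac{758}{1049} - \frac{i \sqrt{357}}{926}$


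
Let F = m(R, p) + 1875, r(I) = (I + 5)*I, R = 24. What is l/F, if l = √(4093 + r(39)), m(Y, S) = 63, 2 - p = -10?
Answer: √5809/1938 ≈ 0.039328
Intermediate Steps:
p = 12 (p = 2 - 1*(-10) = 2 + 10 = 12)
r(I) = I*(5 + I) (r(I) = (5 + I)*I = I*(5 + I))
l = √5809 (l = √(4093 + 39*(5 + 39)) = √(4093 + 39*44) = √(4093 + 1716) = √5809 ≈ 76.217)
F = 1938 (F = 63 + 1875 = 1938)
l/F = √5809/1938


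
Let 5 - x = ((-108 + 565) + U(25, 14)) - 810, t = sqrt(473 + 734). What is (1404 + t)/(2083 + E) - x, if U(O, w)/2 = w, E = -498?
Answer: -521646/1585 + sqrt(1207)/1585 ≈ -329.09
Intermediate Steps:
U(O, w) = 2*w
t = sqrt(1207) ≈ 34.742
x = 330 (x = 5 - (((-108 + 565) + 2*14) - 810) = 5 - ((457 + 28) - 810) = 5 - (485 - 810) = 5 - 1*(-325) = 5 + 325 = 330)
(1404 + t)/(2083 + E) - x = (1404 + sqrt(1207))/(2083 - 498) - 1*330 = (1404 + sqrt(1207))/1585 - 330 = (1404 + sqrt(1207))*(1/1585) - 330 = (1404/1585 + sqrt(1207)/1585) - 330 = -521646/1585 + sqrt(1207)/1585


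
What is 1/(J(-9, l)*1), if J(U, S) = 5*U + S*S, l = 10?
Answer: 1/55 ≈ 0.018182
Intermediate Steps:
J(U, S) = S**2 + 5*U (J(U, S) = 5*U + S**2 = S**2 + 5*U)
1/(J(-9, l)*1) = 1/((10**2 + 5*(-9))*1) = 1/((100 - 45)*1) = 1/(55*1) = 1/55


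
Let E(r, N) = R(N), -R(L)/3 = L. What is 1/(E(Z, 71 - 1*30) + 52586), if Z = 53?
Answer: 1/52463 ≈ 1.9061e-5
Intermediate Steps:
R(L) = -3*L
E(r, N) = -3*N
1/(E(Z, 71 - 1*30) + 52586) = 1/(-3*(71 - 1*30) + 52586) = 1/(-3*(71 - 30) + 52586) = 1/(-3*41 + 52586) = 1/(-123 + 52586) = 1/52463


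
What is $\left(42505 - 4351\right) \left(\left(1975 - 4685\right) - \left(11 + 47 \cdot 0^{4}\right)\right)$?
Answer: $-103817034$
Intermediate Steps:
$\left(42505 - 4351\right) \left(\left(1975 - 4685\right) - \left(11 + 47 \cdot 0^{4}\right)\right) = 38154 \left(-2710 - 11\right) = 38154 \left(-2721\right) = -103817034$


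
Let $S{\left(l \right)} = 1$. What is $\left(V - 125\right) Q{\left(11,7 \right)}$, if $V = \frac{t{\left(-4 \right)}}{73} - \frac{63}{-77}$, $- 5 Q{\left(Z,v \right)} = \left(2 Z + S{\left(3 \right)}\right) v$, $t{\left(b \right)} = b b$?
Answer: $\frac{16026262}{4015} \approx 3991.6$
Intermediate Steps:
$t{\left(b \right)} = b^{2}$
$Q{\left(Z,v \right)} = - \frac{v \left(1 + 2 Z\right)}{5}$ ($Q{\left(Z,v \right)} = - \frac{\left(2 Z + 1\right) v}{5} = - \frac{\left(1 + 2 Z\right) v}{5} = - \frac{v \left(1 + 2 Z\right)}{5}$)
$V = \frac{833}{803}$ ($V = \frac{\left(-4\right)^{2}}{73} - \frac{63}{-77} = 16 \cdot \frac{1}{73} - - \frac{9}{11} = \frac{16}{73} + \frac{9}{11} = \frac{833}{803} \approx 1.0374$)
$\left(V - 125\right) Q{\left(11,7 \right)} = \left(\frac{833}{803} - 125\right) \left(\left(- \frac{1}{5}\right) 7 \left(1 + 2 \cdot 11\right)\right) = \left(\frac{833}{803} - 125\right) \left(\left(- \frac{1}{5}\right) 7 \left(1 + 22\right)\right) = - \frac{99542 \left(\left(- \frac{1}{5}\right) 7 \cdot 23\right)}{803} = \left(- \frac{99542}{803}\right) \left(- \frac{161}{5}\right) = \frac{16026262}{4015}$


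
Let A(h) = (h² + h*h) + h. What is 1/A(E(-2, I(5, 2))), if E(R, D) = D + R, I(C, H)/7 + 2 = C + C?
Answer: 1/5886 ≈ 0.00016989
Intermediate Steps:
I(C, H) = -14 + 14*C (I(C, H) = -14 + 7*(C + C) = -14 + 7*(2*C) = -14 + 14*C)
A(h) = h + 2*h² (A(h) = (h² + h²) + h = 2*h² + h = h + 2*h²)
1/A(E(-2, I(5, 2))) = 1/(((-14 + 14*5) - 2)*(1 + 2*((-14 + 14*5) - 2))) = 1/(((-14 + 70) - 2)*(1 + 2*((-14 + 70) - 2))) = 1/((56 - 2)*(1 + 2*(56 - 2))) = 1/(54*(1 + 2*54)) = 1/(54*(1 + 108)) = 1/(54*109) = 1/5886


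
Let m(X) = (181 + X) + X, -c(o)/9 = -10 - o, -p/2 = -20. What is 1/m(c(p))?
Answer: 1/1081 ≈ 0.00092507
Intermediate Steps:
p = 40 (p = -2*(-20) = 40)
c(o) = 90 + 9*o (c(o) = -9*(-10 - o) = 90 + 9*o)
m(X) = 181 + 2*X
1/m(c(p)) = 1/(181 + 2*(90 + 9*40)) = 1/(181 + 2*(90 + 360)) = 1/(181 + 2*450) = 1/(181 + 900) = 1/1081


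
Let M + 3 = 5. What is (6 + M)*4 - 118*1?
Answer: -86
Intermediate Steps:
M = 2 (M = -3 + 5 = 2)
(6 + M)*4 - 118*1 = (6 + 2)*4 - 118*1 = 8*4 - 118 = 32 - 118 = -86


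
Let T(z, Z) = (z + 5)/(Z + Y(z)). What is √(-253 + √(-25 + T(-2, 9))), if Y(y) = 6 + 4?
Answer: √(-91333 + 38*I*√2242)/19 ≈ 0.15667 + 15.907*I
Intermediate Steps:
Y(y) = 10
T(z, Z) = (5 + z)/(10 + Z) (T(z, Z) = (z + 5)/(Z + 10) = (5 + z)/(10 + Z))
√(-253 + √(-25 + T(-2, 9))) = √(-253 + √(-25 + (5 - 2)/(10 + 9))) = √(-253 + √(-25 + 3/19)) = √(-253 + √(-472/19)) = √(-253 + 2*I*√2242/19)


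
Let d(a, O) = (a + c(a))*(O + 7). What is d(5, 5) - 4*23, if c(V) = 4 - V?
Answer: -44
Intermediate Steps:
d(a, O) = 28 + 4*O (d(a, O) = (a + (4 - a))*(O + 7) = 4*(7 + O) = 28 + 4*O)
d(5, 5) - 4*23 = (28 + 4*5) - 4*23 = (28 + 20) - 92 = 48 - 92 = -44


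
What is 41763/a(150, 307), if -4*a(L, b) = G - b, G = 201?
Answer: 83526/53 ≈ 1576.0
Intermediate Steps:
a(L, b) = -201/4 + b/4 (a(L, b) = -(201 - b)/4 = -201/4 + b/4)
41763/a(150, 307) = 41763/(-201/4 + (¼)*307) = 41763/(-201/4 + 307/4) = 41763/(53/2) = 41763*(2/53) = 83526/53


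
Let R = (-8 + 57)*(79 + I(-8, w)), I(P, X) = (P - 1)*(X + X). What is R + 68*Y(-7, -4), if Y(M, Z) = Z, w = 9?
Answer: -4339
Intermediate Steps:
I(P, X) = 2*X*(-1 + P) (I(P, X) = (-1 + P)*(2*X) = 2*X*(-1 + P))
R = -4067 (R = (-8 + 57)*(79 + 2*9*(-1 - 8)) = 49*(79 + 2*9*(-9)) = 49*(79 - 162) = 49*(-83) = -4067)
R + 68*Y(-7, -4) = -4067 + 68*(-4) = -4067 - 272 = -4339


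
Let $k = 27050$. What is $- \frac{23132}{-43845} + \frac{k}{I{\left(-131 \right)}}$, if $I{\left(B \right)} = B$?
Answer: $- \frac{1182976958}{5743695} \approx -205.96$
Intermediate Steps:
$- \frac{23132}{-43845} + \frac{k}{I{\left(-131 \right)}} = - \frac{23132}{-43845} + \frac{27050}{-131} = \left(-23132\right) \left(- \frac{1}{43845}\right) + 27050 \left(- \frac{1}{131}\right) = \frac{23132}{43845} - \frac{27050}{131} = - \frac{1182976958}{5743695}$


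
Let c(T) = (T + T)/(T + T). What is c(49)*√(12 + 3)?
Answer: √15 ≈ 3.8730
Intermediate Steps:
c(T) = 1 (c(T) = (2*T)/((2*T)) = (2*T)*(1/(2*T)) = 1)
c(49)*√(12 + 3) = 1*√(12 + 3) = 1*√15 = √15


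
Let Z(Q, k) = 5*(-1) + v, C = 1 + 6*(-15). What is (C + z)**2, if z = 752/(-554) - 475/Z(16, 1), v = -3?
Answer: 4713783649/4910656 ≈ 959.91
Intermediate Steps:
C = -89 (C = 1 - 90 = -89)
Z(Q, k) = -8 (Z(Q, k) = 5*(-1) - 3 = -5 - 3 = -8)
z = 128567/2216 (z = 752/(-554) - 475/(-8) = 752*(-1/554) - 475*(-1/8) = -376/277 + 475/8 = 128567/2216 ≈ 58.018)
(C + z)**2 = (-89 + 128567/2216)**2 = (-68657/2216)**2 = 4713783649/4910656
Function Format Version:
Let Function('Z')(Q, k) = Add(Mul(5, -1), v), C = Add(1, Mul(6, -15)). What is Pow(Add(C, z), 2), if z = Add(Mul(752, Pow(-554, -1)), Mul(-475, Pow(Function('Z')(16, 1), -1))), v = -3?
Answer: Rational(4713783649, 4910656) ≈ 959.91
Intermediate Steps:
C = -89 (C = Add(1, -90) = -89)
Function('Z')(Q, k) = -8 (Function('Z')(Q, k) = Add(Mul(5, -1), -3) = Add(-5, -3) = -8)
z = Rational(128567, 2216) (z = Add(Mul(752, Pow(-554, -1)), Mul(-475, Pow(-8, -1))) = Add(Mul(752, Rational(-1, 554)), Mul(-475, Rational(-1, 8))) = Add(Rational(-376, 277), Rational(475, 8)) = Rational(128567, 2216) ≈ 58.018)
Pow(Add(C, z), 2) = Pow(Add(-89, Rational(128567, 2216)), 2) = Pow(Rational(-68657, 2216), 2) = Rational(4713783649, 4910656)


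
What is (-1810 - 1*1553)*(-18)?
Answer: 60534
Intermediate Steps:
(-1810 - 1*1553)*(-18) = (-1810 - 1553)*(-18) = -3363*(-18) = 60534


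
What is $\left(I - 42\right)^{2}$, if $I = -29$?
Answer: $5041$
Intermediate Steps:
$\left(I - 42\right)^{2} = \left(-29 - 42\right)^{2} = \left(-71\right)^{2} = 5041$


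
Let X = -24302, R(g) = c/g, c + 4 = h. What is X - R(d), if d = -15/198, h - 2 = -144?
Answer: -131146/5 ≈ -26229.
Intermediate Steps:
h = -142 (h = 2 - 144 = -142)
c = -146 (c = -4 - 142 = -146)
d = -5/66 (d = -15*1/198 = -5/66 ≈ -0.075758)
R(g) = -146/g
X - R(d) = -24302 - (-146)/(-5/66) = -24302 - (-146)*(-66)/5 = -24302 - 1*9636/5 = -24302 - 9636/5 = -131146/5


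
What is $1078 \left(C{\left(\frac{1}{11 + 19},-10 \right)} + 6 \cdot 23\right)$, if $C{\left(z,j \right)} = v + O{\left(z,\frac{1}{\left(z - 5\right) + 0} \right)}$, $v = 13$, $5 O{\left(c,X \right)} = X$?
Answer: $\frac{24247454}{149} \approx 1.6273 \cdot 10^{5}$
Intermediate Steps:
$O{\left(c,X \right)} = \frac{X}{5}$
$C{\left(z,j \right)} = 13 + \frac{1}{5 \left(-5 + z\right)}$ ($C{\left(z,j \right)} = 13 + \frac{1}{5 \left(\left(z - 5\right) + 0\right)} = 13 + \frac{1}{5 \left(\left(-5 + z\right) + 0\right)} = 13 + \frac{1}{5 \left(-5 + z\right)}$)
$1078 \left(C{\left(\frac{1}{11 + 19},-10 \right)} + 6 \cdot 23\right) = 1078 \left(\frac{-324 + \frac{65}{11 + 19}}{5 \left(-5 + \frac{1}{11 + 19}\right)} + 6 \cdot 23\right) = 1078 \left(\frac{-324 + \frac{65}{30}}{5 \left(-5 + \frac{1}{30}\right)} + 138\right) = 1078 \left(\frac{-324 + 65 \cdot \frac{1}{30}}{5 \left(-5 + \frac{1}{30}\right)} + 138\right) = 1078 \left(\frac{-324 + \frac{13}{6}}{5 \left(- \frac{149}{30}\right)} + 138\right) = 1078 \left(\frac{1}{5} \left(- \frac{30}{149}\right) \left(- \frac{1931}{6}\right) + 138\right) = 1078 \left(\frac{1931}{149} + 138\right) = 1078 \cdot \frac{22493}{149} = \frac{24247454}{149}$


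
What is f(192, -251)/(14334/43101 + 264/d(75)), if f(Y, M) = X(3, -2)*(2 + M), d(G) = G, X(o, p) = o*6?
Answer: -804911175/691873 ≈ -1163.4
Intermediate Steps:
X(o, p) = 6*o
f(Y, M) = 36 + 18*M (f(Y, M) = (6*3)*(2 + M) = 18*(2 + M) = 36 + 18*M)
f(192, -251)/(14334/43101 + 264/d(75)) = (36 + 18*(-251))/(14334/43101 + 264/75) = (36 - 4518)/(14334*(1/43101) + 264*(1/75)) = -4482/(4778/14367 + 88/25) = -4482/1383746/359175 = -4482*359175/1383746 = -804911175/691873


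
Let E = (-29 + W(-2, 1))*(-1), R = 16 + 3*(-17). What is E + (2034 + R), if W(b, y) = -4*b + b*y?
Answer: 2022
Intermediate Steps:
R = -35 (R = 16 - 51 = -35)
E = 23 (E = (-29 - 2*(-4 + 1))*(-1) = (-29 - 2*(-3))*(-1) = (-29 + 6)*(-1) = -23*(-1) = 23)
E + (2034 + R) = 23 + (2034 - 35) = 23 + 1999 = 2022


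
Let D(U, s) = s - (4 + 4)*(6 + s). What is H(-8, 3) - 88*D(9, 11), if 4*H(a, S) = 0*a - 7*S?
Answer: 43979/4 ≈ 10995.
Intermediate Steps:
H(a, S) = -7*S/4 (H(a, S) = (0*a - 7*S)/4 = (0 - 7*S)/4 = (-7*S)/4 = -7*S/4)
D(U, s) = -48 - 7*s (D(U, s) = s - 8*(6 + s) = s - (48 + 8*s) = s + (-48 - 8*s) = -48 - 7*s)
H(-8, 3) - 88*D(9, 11) = -7/4*3 - 88*(-48 - 7*11) = -21/4 - 88*(-48 - 77) = -21/4 - 88*(-125) = -21/4 + 11000 = 43979/4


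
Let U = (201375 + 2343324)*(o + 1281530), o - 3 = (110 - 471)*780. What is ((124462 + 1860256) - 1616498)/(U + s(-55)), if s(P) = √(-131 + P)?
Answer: 62464335090260556/431658954570887169621853 - 24548*I*√186/431658954570887169621853 ≈ 1.4471e-7 - 7.7559e-19*I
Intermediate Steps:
o = -281577 (o = 3 + (110 - 471)*780 = 3 - 361*780 = 3 - 281580 = -281577)
U = 2544579399147 (U = (201375 + 2343324)*(-281577 + 1281530) = 2544699*999953 = 2544579399147)
((124462 + 1860256) - 1616498)/(U + s(-55)) = ((124462 + 1860256) - 1616498)/(2544579399147 + √(-131 - 55)) = (1984718 - 1616498)/(2544579399147 + √(-186)) = 368220/(2544579399147 + I*√186)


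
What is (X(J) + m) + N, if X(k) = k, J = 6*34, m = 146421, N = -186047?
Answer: -39422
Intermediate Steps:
J = 204
(X(J) + m) + N = (204 + 146421) - 186047 = 146625 - 186047 = -39422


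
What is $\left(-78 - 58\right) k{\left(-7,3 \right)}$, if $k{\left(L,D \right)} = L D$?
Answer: $2856$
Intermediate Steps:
$k{\left(L,D \right)} = D L$
$\left(-78 - 58\right) k{\left(-7,3 \right)} = \left(-78 - 58\right) 3 \left(-7\right) = \left(-136\right) \left(-21\right) = 2856$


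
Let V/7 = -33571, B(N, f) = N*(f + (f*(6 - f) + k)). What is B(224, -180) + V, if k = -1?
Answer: -7775061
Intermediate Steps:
B(N, f) = N*(-1 + f + f*(6 - f)) (B(N, f) = N*(f + (f*(6 - f) - 1)) = N*(f + (-1 + f*(6 - f))) = N*(-1 + f + f*(6 - f)))
V = -234997 (V = 7*(-33571) = -234997)
B(224, -180) + V = 224*(-1 - 1*(-180)² + 7*(-180)) - 234997 = 224*(-1 - 1*32400 - 1260) - 234997 = 224*(-1 - 32400 - 1260) - 234997 = 224*(-33661) - 234997 = -7540064 - 234997 = -7775061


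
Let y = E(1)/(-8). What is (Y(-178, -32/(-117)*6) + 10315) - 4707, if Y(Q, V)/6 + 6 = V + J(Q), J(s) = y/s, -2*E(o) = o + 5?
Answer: 51665451/9256 ≈ 5581.8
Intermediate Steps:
E(o) = -5/2 - o/2 (E(o) = -(o + 5)/2 = -(5 + o)/2 = -5/2 - o/2)
y = 3/8 (y = (-5/2 - 1/2*1)/(-8) = (-5/2 - 1/2)*(-1/8) = -3*(-1/8) = 3/8 ≈ 0.37500)
J(s) = 3/(8*s)
Y(Q, V) = -36 + 6*V + 9/(4*Q) (Y(Q, V) = -36 + 6*(V + 3/(8*Q)) = -36 + (6*V + 9/(4*Q)) = -36 + 6*V + 9/(4*Q))
(Y(-178, -32/(-117)*6) + 10315) - 4707 = ((-36 + 6*(-32/(-117)*6) + (9/4)/(-178)) + 10315) - 4707 = ((-36 + 6*(-32*(-1/117)*6) + (9/4)*(-1/178)) + 10315) - 4707 = ((-36 + 6*((32/117)*6) - 9/712) + 10315) - 4707 = ((-36 + 6*(64/39) - 9/712) + 10315) - 4707 = ((-36 + 128/13 - 9/712) + 10315) - 4707 = (-242197/9256 + 10315) - 4707 = 95233443/9256 - 4707 = 51665451/9256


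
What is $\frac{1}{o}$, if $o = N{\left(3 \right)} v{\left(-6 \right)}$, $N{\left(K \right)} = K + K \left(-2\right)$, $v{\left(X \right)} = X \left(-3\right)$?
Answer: $- \frac{1}{54} \approx -0.018519$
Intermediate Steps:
$v{\left(X \right)} = - 3 X$
$N{\left(K \right)} = - K$ ($N{\left(K \right)} = K - 2 K = - K$)
$o = -54$ ($o = \left(-1\right) 3 \left(\left(-3\right) \left(-6\right)\right) = \left(-3\right) 18 = -54$)
$\frac{1}{o} = \frac{1}{-54} = - \frac{1}{54}$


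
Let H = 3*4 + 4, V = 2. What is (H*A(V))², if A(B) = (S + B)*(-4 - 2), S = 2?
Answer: 147456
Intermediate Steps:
H = 16 (H = 12 + 4 = 16)
A(B) = -12 - 6*B (A(B) = (2 + B)*(-4 - 2) = (2 + B)*(-6) = -12 - 6*B)
(H*A(V))² = (16*(-12 - 6*2))² = (16*(-12 - 12))² = (16*(-24))² = (-384)² = 147456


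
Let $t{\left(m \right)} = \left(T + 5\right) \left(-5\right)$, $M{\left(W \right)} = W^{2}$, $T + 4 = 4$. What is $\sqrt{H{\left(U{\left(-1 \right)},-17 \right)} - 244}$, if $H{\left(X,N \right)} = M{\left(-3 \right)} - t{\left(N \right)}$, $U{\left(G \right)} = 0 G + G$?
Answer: $i \sqrt{210} \approx 14.491 i$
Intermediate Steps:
$T = 0$ ($T = -4 + 4 = 0$)
$U{\left(G \right)} = G$ ($U{\left(G \right)} = 0 + G = G$)
$t{\left(m \right)} = -25$ ($t{\left(m \right)} = \left(0 + 5\right) \left(-5\right) = 5 \left(-5\right) = -25$)
$H{\left(X,N \right)} = 34$ ($H{\left(X,N \right)} = \left(-3\right)^{2} - -25 = 9 + 25 = 34$)
$\sqrt{H{\left(U{\left(-1 \right)},-17 \right)} - 244} = \sqrt{34 - 244} = \sqrt{-210} = i \sqrt{210}$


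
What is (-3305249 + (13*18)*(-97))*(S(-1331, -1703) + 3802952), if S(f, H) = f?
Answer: -12651593202087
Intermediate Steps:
(-3305249 + (13*18)*(-97))*(S(-1331, -1703) + 3802952) = (-3305249 + (13*18)*(-97))*(-1331 + 3802952) = (-3305249 + 234*(-97))*3801621 = (-3305249 - 22698)*3801621 = -3327947*3801621 = -12651593202087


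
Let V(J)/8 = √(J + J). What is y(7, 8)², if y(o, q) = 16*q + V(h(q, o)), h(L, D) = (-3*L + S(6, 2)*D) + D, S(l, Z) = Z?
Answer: 16000 + 2048*I*√6 ≈ 16000.0 + 5016.6*I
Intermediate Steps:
h(L, D) = -3*L + 3*D (h(L, D) = (-3*L + 2*D) + D = -3*L + 3*D)
V(J) = 8*√2*√J (V(J) = 8*√(J + J) = 8*√(2*J) = 8*(√2*√J) = 8*√2*√J)
y(o, q) = 16*q + 8*√2*√(-3*q + 3*o)
y(7, 8)² = (8*√(-6*8 + 6*7) + 16*8)² = (8*√(-48 + 42) + 128)² = (8*√(-6) + 128)² = (8*(I*√6) + 128)² = (8*I*√6 + 128)² = (128 + 8*I*√6)²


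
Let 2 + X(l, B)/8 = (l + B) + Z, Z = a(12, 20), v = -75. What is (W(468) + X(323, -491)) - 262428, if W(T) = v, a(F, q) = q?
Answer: -263703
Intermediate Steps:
W(T) = -75
Z = 20
X(l, B) = 144 + 8*B + 8*l (X(l, B) = -16 + 8*((l + B) + 20) = -16 + 8*((B + l) + 20) = -16 + 8*(20 + B + l) = -16 + (160 + 8*B + 8*l) = 144 + 8*B + 8*l)
(W(468) + X(323, -491)) - 262428 = (-75 + (144 + 8*(-491) + 8*323)) - 262428 = (-75 + (144 - 3928 + 2584)) - 262428 = (-75 - 1200) - 262428 = -1275 - 262428 = -263703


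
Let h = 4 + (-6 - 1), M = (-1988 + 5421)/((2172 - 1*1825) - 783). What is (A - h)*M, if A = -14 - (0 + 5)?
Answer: 13732/109 ≈ 125.98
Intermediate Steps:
A = -19 (A = -14 - 1*5 = -14 - 5 = -19)
M = -3433/436 (M = 3433/((2172 - 1825) - 783) = 3433/(347 - 783) = 3433/(-436) = 3433*(-1/436) = -3433/436 ≈ -7.8739)
h = -3 (h = 4 - 7 = -3)
(A - h)*M = (-19 - 1*(-3))*(-3433/436) = (-19 + 3)*(-3433/436) = -16*(-3433/436) = 13732/109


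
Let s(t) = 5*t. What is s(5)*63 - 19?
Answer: 1556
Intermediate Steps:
s(5)*63 - 19 = (5*5)*63 - 19 = 25*63 - 19 = 1575 - 19 = 1556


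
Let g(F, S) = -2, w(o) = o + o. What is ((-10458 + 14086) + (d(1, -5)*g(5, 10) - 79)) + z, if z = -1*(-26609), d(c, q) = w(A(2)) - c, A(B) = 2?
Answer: 30152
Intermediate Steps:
w(o) = 2*o
d(c, q) = 4 - c (d(c, q) = 2*2 - c = 4 - c)
z = 26609
((-10458 + 14086) + (d(1, -5)*g(5, 10) - 79)) + z = ((-10458 + 14086) + ((4 - 1*1)*(-2) - 79)) + 26609 = (3628 + ((4 - 1)*(-2) - 79)) + 26609 = (3628 + (3*(-2) - 79)) + 26609 = (3628 + (-6 - 79)) + 26609 = (3628 - 85) + 26609 = 3543 + 26609 = 30152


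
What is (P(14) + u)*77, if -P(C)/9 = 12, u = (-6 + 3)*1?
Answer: -8547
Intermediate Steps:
u = -3 (u = -3*1 = -3)
P(C) = -108 (P(C) = -9*12 = -108)
(P(14) + u)*77 = (-108 - 3)*77 = -111*77 = -8547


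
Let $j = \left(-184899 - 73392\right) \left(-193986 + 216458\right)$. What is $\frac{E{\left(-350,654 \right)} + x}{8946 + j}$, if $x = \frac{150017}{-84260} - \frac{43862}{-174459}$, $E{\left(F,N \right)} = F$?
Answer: $\frac{5167446372683}{85322812775619668040} \approx 6.0563 \cdot 10^{-8}$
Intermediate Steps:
$x = - \frac{22476003683}{14699915340}$ ($x = 150017 \left(- \frac{1}{84260}\right) - - \frac{43862}{174459} = - \frac{150017}{84260} + \frac{43862}{174459} = - \frac{22476003683}{14699915340} \approx -1.529$)
$j = -5804315352$ ($j = \left(-258291\right) 22472 = -5804315352$)
$\frac{E{\left(-350,654 \right)} + x}{8946 + j} = \frac{-350 - \frac{22476003683}{14699915340}}{8946 - 5804315352} = - \frac{5167446372683}{14699915340 \left(-5804306406\right)} = \left(- \frac{5167446372683}{14699915340}\right) \left(- \frac{1}{5804306406}\right) = \frac{5167446372683}{85322812775619668040}$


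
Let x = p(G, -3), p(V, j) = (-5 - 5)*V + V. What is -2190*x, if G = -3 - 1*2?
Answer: -98550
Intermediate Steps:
G = -5 (G = -3 - 2 = -5)
p(V, j) = -9*V (p(V, j) = -10*V + V = -9*V)
x = 45 (x = -9*(-5) = 45)
-2190*x = -2190*45 = -98550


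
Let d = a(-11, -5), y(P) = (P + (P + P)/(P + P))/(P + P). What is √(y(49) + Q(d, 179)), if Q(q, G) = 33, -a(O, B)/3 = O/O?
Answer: √1642/7 ≈ 5.7888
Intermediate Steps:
a(O, B) = -3 (a(O, B) = -3*O/O = -3*1 = -3)
y(P) = (1 + P)/(2*P) (y(P) = (P + (2*P)/((2*P)))/((2*P)) = (P + (2*P)*(1/(2*P)))*(1/(2*P)) = (P + 1)*(1/(2*P)) = (1 + P)*(1/(2*P)) = (1 + P)/(2*P))
d = -3
√(y(49) + Q(d, 179)) = √((½)*(1 + 49)/49 + 33) = √((½)*(1/49)*50 + 33) = √(25/49 + 33) = √(1642/49) = √1642/7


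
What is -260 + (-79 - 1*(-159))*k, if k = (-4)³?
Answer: -5380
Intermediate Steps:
k = -64
-260 + (-79 - 1*(-159))*k = -260 + (-79 - 1*(-159))*(-64) = -260 + (-79 + 159)*(-64) = -260 + 80*(-64) = -260 - 5120 = -5380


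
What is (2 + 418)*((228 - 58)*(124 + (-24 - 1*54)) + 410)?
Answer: 3456600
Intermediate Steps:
(2 + 418)*((228 - 58)*(124 + (-24 - 1*54)) + 410) = 420*(170*(124 + (-24 - 54)) + 410) = 420*(170*(124 - 78) + 410) = 420*(170*46 + 410) = 420*(7820 + 410) = 420*8230 = 3456600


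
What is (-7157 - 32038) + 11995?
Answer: -27200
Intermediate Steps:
(-7157 - 32038) + 11995 = -39195 + 11995 = -27200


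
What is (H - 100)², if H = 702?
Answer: 362404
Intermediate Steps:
(H - 100)² = (702 - 100)² = 602² = 362404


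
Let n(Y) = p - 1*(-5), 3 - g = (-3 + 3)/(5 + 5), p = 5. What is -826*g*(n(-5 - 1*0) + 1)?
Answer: -27258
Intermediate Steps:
g = 3 (g = 3 - (-3 + 3)/(5 + 5) = 3 - 0/10 = 3 - 1*0 = 3 + 0 = 3)
n(Y) = 10 (n(Y) = 5 - 1*(-5) = 5 + 5 = 10)
-826*g*(n(-5 - 1*0) + 1) = -2478*(10 + 1) = -2478*11 = -826*33 = -27258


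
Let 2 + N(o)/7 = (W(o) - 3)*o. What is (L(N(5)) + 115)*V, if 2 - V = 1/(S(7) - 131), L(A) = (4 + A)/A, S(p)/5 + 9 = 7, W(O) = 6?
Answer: 996160/4277 ≈ 232.91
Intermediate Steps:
S(p) = -10 (S(p) = -45 + 5*7 = -45 + 35 = -10)
N(o) = -14 + 21*o (N(o) = -14 + 7*((6 - 3)*o) = -14 + 7*(3*o) = -14 + 21*o)
L(A) = (4 + A)/A
V = 283/141 (V = 2 - 1/(-10 - 131) = 2 - 1/(-141) = 2 - 1*(-1/141) = 2 + 1/141 = 283/141 ≈ 2.0071)
(L(N(5)) + 115)*V = ((4 + (-14 + 21*5))/(-14 + 21*5) + 115)*(283/141) = ((4 + (-14 + 105))/(-14 + 105) + 115)*(283/141) = ((4 + 91)/91 + 115)*(283/141) = ((1/91)*95 + 115)*(283/141) = (95/91 + 115)*(283/141) = (10560/91)*(283/141) = 996160/4277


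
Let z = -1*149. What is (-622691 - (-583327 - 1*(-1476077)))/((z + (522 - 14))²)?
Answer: -1515441/128881 ≈ -11.758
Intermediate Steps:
z = -149
(-622691 - (-583327 - 1*(-1476077)))/((z + (522 - 14))²) = (-622691 - (-583327 - 1*(-1476077)))/((-149 + (522 - 14))²) = (-622691 - (-583327 + 1476077))/((-149 + 508)²) = (-622691 - 1*892750)/(359²) = (-622691 - 892750)/128881 = -1515441*1/128881 = -1515441/128881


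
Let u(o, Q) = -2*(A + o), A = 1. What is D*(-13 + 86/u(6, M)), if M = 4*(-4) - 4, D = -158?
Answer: 21172/7 ≈ 3024.6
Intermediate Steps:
M = -20 (M = -16 - 4 = -20)
u(o, Q) = -2 - 2*o (u(o, Q) = -2*(1 + o) = -2 - 2*o)
D*(-13 + 86/u(6, M)) = -158*(-13 + 86/(-2 - 2*6)) = -158*(-13 + 86/(-2 - 12)) = -158*(-13 + 86/(-14)) = -158*(-13 + 86*(-1/14)) = -158*(-13 - 43/7) = -158*(-134/7) = 21172/7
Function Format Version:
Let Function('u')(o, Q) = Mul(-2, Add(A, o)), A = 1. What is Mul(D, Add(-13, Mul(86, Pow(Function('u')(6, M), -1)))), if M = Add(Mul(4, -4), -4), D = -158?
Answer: Rational(21172, 7) ≈ 3024.6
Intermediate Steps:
M = -20 (M = Add(-16, -4) = -20)
Function('u')(o, Q) = Add(-2, Mul(-2, o)) (Function('u')(o, Q) = Mul(-2, Add(1, o)) = Add(-2, Mul(-2, o)))
Mul(D, Add(-13, Mul(86, Pow(Function('u')(6, M), -1)))) = Mul(-158, Add(-13, Mul(86, Pow(Add(-2, Mul(-2, 6)), -1)))) = Mul(-158, Add(-13, Mul(86, Pow(Add(-2, -12), -1)))) = Mul(-158, Add(-13, Mul(86, Pow(-14, -1)))) = Mul(-158, Add(-13, Mul(86, Rational(-1, 14)))) = Mul(-158, Add(-13, Rational(-43, 7))) = Mul(-158, Rational(-134, 7)) = Rational(21172, 7)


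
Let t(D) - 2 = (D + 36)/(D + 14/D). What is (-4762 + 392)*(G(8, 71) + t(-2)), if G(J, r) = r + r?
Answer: -5514940/9 ≈ -6.1277e+5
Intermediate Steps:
t(D) = 2 + (36 + D)/(D + 14/D) (t(D) = 2 + (D + 36)/(D + 14/D) = 2 + (36 + D)/(D + 14/D))
G(J, r) = 2*r
(-4762 + 392)*(G(8, 71) + t(-2)) = (-4762 + 392)*(2*71 + (28 + 3*(-2)**2 + 36*(-2))/(14 + (-2)**2)) = -4370*(142 + (28 + 3*4 - 72)/(14 + 4)) = -4370*(142 + (28 + 12 - 72)/18) = -4370*(142 + (1/18)*(-32)) = -4370*(142 - 16/9) = -4370*1262/9 = -5514940/9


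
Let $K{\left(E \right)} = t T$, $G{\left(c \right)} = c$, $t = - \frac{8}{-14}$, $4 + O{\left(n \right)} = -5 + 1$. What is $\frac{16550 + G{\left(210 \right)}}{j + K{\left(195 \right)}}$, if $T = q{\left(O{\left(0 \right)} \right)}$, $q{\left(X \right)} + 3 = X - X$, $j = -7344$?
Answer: $- \frac{5866}{2571} \approx -2.2816$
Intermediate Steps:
$O{\left(n \right)} = -8$ ($O{\left(n \right)} = -4 + \left(-5 + 1\right) = -4 - 4 = -8$)
$q{\left(X \right)} = -3$ ($q{\left(X \right)} = -3 + \left(X - X\right) = -3 + 0 = -3$)
$T = -3$
$t = \frac{4}{7}$ ($t = \left(-8\right) \left(- \frac{1}{14}\right) = \frac{4}{7} \approx 0.57143$)
$K{\left(E \right)} = - \frac{12}{7}$ ($K{\left(E \right)} = \frac{4}{7} \left(-3\right) = - \frac{12}{7}$)
$\frac{16550 + G{\left(210 \right)}}{j + K{\left(195 \right)}} = \frac{16550 + 210}{-7344 - \frac{12}{7}} = \frac{16760}{- \frac{51420}{7}} = 16760 \left(- \frac{7}{51420}\right) = - \frac{5866}{2571}$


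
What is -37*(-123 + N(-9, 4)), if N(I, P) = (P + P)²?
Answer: 2183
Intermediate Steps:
N(I, P) = 4*P² (N(I, P) = (2*P)² = 4*P²)
-37*(-123 + N(-9, 4)) = -37*(-123 + 4*4²) = -37*(-123 + 4*16) = -37*(-123 + 64) = -37*(-59) = 2183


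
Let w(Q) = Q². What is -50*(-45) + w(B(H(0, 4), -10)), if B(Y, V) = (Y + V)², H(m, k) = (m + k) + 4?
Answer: 2266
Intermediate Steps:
H(m, k) = 4 + k + m (H(m, k) = (k + m) + 4 = 4 + k + m)
B(Y, V) = (V + Y)²
-50*(-45) + w(B(H(0, 4), -10)) = -50*(-45) + ((-10 + (4 + 4 + 0))²)² = 2250 + ((-10 + 8)²)² = 2250 + ((-2)²)² = 2250 + 4² = 2250 + 16 = 2266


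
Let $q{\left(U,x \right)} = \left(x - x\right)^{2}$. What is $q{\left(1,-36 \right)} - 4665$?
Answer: $-4665$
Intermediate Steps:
$q{\left(U,x \right)} = 0$ ($q{\left(U,x \right)} = 0^{2} = 0$)
$q{\left(1,-36 \right)} - 4665 = 0 - 4665 = -4665$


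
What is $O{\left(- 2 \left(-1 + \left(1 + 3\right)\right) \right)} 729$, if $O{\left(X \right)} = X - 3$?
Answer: $-6561$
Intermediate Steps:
$O{\left(X \right)} = -3 + X$ ($O{\left(X \right)} = X - 3 = -3 + X$)
$O{\left(- 2 \left(-1 + \left(1 + 3\right)\right) \right)} 729 = \left(-3 - 2 \left(-1 + \left(1 + 3\right)\right)\right) 729 = \left(-3 - 2 \left(-1 + 4\right)\right) 729 = \left(-3 - 6\right) 729 = \left(-9\right) 729 = -6561$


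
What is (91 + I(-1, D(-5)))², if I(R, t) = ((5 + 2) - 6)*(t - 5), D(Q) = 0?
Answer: 7396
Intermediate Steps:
I(R, t) = -5 + t (I(R, t) = (7 - 6)*(-5 + t) = 1*(-5 + t) = -5 + t)
(91 + I(-1, D(-5)))² = (91 + (-5 + 0))² = (91 - 5)² = 86² = 7396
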